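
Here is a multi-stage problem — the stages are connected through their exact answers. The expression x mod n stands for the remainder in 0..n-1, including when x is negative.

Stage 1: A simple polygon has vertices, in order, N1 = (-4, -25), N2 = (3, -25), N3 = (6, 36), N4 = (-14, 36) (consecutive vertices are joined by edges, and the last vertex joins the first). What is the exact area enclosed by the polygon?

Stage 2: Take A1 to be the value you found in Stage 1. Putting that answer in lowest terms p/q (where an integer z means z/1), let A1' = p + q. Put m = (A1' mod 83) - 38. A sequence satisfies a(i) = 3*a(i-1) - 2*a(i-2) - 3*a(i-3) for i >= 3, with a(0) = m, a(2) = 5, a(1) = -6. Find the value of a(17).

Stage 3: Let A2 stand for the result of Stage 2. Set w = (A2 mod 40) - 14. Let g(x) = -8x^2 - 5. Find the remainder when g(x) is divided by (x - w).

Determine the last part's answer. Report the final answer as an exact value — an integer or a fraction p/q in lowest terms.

Stage 1: cross terms: (-4*-25 - 3*-25)=175, (3*36 - 6*-25)=258, (6*36 - -14*36)=720, (-14*-25 - -4*36)=494; twice the area = |1647| = 1647; area = 1647/2; answer 1647/2
Stage 2: A1 = 1647/2; threaded value p + q = 1649; m = 34; a(3) = 3*(5) - 2*(-6) - 3*(34) = -75; iterating: a(3)=-75, a(4)=-217, a(5)=-516, a(6)=-889, a(7)=-984, a(8)=374, a(9)=5757, a(10)=19475, a(11)=45789, a(12)=81146, a(13)=93435, a(14)=-19354, a(15)=-488370, a(16)=-1706707, a(17)=-4085319; answer -4085319
Stage 3: A2 = -4085319; w = -13; remainder = value at the root: -8*(-13)^2 - 5 = (-1352) + (-5) = -1357; answer -1357

-1357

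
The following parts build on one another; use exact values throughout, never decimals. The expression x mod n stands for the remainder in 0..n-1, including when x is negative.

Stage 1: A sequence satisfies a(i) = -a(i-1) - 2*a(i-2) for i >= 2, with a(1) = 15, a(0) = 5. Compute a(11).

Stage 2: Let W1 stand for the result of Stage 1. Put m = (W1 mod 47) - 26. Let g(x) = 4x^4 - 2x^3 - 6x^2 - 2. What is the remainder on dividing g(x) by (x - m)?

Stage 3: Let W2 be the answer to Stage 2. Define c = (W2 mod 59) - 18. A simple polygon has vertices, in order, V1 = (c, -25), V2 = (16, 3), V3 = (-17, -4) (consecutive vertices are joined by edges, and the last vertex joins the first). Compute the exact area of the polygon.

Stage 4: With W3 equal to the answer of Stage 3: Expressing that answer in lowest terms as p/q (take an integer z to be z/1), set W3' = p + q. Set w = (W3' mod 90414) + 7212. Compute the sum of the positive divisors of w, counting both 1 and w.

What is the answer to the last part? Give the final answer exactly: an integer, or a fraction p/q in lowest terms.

Stage 1: a(2) = -1*(15) - 2*(5) = -25; iterating: a(2)=-25, a(3)=-5, a(4)=55, a(5)=-45, a(6)=-65, a(7)=155, a(8)=-25, a(9)=-285, a(10)=335, a(11)=235; answer 235
Stage 2: W1 = 235; m = -26; remainder = value at the root: 4*(-26)^4 - 2*(-26)^3 - 6*(-26)^2 - 2 = (1827904) + (35152) + (-4056) + (-2) = 1858998; answer 1858998
Stage 3: W2 = 1858998; c = 8; cross terms: (8*3 - 16*-25)=424, (16*-4 - -17*3)=-13, (-17*-25 - 8*-4)=457; twice the area = |868| = 868; area = 434; answer 434
Stage 4: W3 = 434; threaded value p + q = 435; w = 7647; 7647 = 3 * 2549; sigma = (1 + 3) * (1 + 2549) = 4 * 2550 = 10200; answer 10200

10200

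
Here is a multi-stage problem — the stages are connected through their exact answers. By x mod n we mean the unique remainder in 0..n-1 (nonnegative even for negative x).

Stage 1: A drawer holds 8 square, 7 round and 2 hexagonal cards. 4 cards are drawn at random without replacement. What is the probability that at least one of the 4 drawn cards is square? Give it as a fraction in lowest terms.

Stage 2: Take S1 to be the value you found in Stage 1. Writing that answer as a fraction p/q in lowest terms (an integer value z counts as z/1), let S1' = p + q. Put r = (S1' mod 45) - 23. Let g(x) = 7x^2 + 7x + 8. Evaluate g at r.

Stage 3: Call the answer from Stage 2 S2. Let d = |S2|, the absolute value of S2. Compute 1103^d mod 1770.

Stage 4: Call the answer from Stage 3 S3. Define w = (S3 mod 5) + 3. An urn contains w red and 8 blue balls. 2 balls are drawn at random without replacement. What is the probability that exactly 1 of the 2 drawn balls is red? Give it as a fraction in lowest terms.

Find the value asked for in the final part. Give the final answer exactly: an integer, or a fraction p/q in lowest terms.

8/15

Stage 1: total draws C(17,4) = 2380; complement C(9,4) = 126; favorable 2380 - 126 = 2254; P = 161/170; answer 161/170
Stage 2: S1 = 161/170; threaded value p + q = 331; r = -7; 7*(-7)^2 + 7*(-7)^1 + 8 = (343) + (-49) + (8) = 302; answer 302
Stage 3: S2 = 302; d = 302; squarings mod 1770: 1103^1=1103, 1103^2=619, 1103^4=841, 1103^8=1051, 1103^16=121, 1103^32=481, 1103^64=1261, 1103^128=661, 1103^256=1501; 1103^302 = 1103^2 * 1103^4 * 1103^8 * 1103^32 * 1103^256 = 1369 (mod 1770); answer 1369
Stage 4: S3 = 1369; w = 7; total draws C(15,2) = 105; favorable C(7,1)*C(8,1) = 56; P = 8/15; answer 8/15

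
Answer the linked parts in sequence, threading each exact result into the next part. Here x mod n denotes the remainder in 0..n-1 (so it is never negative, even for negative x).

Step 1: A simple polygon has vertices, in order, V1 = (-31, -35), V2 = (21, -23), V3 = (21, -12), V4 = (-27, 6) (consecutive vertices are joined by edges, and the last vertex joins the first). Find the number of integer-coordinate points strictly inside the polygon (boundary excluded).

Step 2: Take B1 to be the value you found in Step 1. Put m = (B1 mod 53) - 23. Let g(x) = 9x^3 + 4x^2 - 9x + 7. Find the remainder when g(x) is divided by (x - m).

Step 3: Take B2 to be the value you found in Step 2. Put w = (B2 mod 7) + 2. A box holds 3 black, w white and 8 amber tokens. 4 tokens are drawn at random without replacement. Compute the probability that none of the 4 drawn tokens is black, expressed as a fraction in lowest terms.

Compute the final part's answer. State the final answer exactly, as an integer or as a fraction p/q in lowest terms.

143/340

Step 1: cross terms: (-31*-23 - 21*-35)=1448, (21*-12 - 21*-23)=231, (21*6 - -27*-12)=-198, (-27*-35 - -31*6)=1131; twice the area = |2612| = 2612; area = 1306; boundary points = 4 + 11 + 6 + 1 = 22; strictly interior points = area - boundary/2 + 1 = 1296; answer 1296
Step 2: B1 = 1296; m = 1; remainder = value at the root: 9*(1)^3 + 4*(1)^2 - 9*(1)^1 + 7 = (9) + (4) + (-9) + (7) = 11; answer 11
Step 3: B2 = 11; w = 6; total draws C(17,4) = 2380; favorable C(14,4) = 1001; P = 143/340; answer 143/340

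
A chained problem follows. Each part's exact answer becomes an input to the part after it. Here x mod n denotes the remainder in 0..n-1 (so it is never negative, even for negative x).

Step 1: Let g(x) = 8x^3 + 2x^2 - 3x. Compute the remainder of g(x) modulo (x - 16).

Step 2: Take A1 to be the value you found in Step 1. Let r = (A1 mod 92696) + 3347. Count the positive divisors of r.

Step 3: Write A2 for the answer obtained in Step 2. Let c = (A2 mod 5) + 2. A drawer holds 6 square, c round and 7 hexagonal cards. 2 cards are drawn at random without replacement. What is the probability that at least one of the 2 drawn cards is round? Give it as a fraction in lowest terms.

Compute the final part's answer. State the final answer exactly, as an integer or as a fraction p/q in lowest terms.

25/51

Step 1: remainder = value at the root: 8*(16)^3 + 2*(16)^2 - 3*(16)^1 = (32768) + (512) + (-48) = 33232; answer 33232
Step 2: A1 = 33232; r = 36579; 36579 = 3 * 89 * 137; number of divisors = (1+1) * (1+1) * (1+1) = 8; answer 8
Step 3: A2 = 8; c = 5; total draws C(18,2) = 153; complement C(13,2) = 78; favorable 153 - 78 = 75; P = 25/51; answer 25/51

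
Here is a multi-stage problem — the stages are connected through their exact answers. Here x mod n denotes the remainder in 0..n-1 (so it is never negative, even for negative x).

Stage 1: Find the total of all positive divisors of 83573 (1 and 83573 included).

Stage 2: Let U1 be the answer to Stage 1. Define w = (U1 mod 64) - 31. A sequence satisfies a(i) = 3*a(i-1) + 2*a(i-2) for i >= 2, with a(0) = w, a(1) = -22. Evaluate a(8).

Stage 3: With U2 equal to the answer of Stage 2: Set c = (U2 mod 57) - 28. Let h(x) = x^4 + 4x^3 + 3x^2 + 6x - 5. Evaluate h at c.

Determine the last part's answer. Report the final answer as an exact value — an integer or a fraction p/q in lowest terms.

Stage 1: 83573 = 7 * 11939; sigma = (1 + 7) * (1 + 11939) = 8 * 11940 = 95520; answer 95520
Stage 2: U1 = 95520; w = 1; a(2) = 3*(-22) + 2*(1) = -64; iterating: a(2)=-64, a(3)=-236, a(4)=-836, a(5)=-2980, a(6)=-10612, a(7)=-37796, a(8)=-134612; answer -134612
Stage 3: U2 = -134612; c = -6; 1*(-6)^4 + 4*(-6)^3 + 3*(-6)^2 + 6*(-6)^1 - 5 = (1296) + (-864) + (108) + (-36) + (-5) = 499; answer 499

499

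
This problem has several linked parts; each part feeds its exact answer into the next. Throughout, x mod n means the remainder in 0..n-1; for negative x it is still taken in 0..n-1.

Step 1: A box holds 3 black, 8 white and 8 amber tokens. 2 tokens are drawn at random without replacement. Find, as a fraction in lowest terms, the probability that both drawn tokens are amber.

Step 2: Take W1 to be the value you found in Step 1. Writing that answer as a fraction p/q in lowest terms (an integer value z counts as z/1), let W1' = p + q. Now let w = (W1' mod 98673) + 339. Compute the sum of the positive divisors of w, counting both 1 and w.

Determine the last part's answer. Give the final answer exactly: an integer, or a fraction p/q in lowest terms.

810

Step 1: total draws C(19,2) = 171; favorable C(8,2) = 28; P = 28/171; answer 28/171
Step 2: W1 = 28/171; threaded value p + q = 199; w = 538; 538 = 2 * 269; sigma = (1 + 2) * (1 + 269) = 3 * 270 = 810; answer 810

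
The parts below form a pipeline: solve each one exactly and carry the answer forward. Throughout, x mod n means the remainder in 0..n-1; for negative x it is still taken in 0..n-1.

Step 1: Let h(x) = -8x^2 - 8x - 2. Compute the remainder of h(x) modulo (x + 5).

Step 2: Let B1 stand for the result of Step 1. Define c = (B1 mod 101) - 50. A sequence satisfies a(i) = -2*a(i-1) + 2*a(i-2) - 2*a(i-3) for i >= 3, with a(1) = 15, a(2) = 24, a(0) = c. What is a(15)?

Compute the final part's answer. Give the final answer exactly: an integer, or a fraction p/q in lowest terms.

Step 1: remainder = value at the root: -8*(-5)^2 - 8*(-5)^1 - 2 = (-200) + (40) + (-2) = -162; answer -162
Step 2: B1 = -162; c = -10; a(3) = -2*(24) + 2*(15) - 2*(-10) = 2; iterating: a(3)=2, a(4)=14, a(5)=-72, a(6)=168, a(7)=-508, a(8)=1496, a(9)=-4344, a(10)=12696, a(11)=-37072, a(12)=108224, a(13)=-315984, a(14)=922560, a(15)=-2693536; answer -2693536

-2693536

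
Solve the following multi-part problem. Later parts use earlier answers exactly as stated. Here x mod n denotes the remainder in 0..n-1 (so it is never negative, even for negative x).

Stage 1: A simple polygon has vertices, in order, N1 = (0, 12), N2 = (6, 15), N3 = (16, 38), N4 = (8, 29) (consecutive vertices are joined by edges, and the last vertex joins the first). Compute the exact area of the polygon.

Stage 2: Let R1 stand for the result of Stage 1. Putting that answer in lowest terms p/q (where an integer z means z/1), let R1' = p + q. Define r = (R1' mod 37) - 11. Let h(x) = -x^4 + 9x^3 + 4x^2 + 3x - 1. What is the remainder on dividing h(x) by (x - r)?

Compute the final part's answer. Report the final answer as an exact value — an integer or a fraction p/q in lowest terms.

77

Stage 1: cross terms: (0*15 - 6*12)=-72, (6*38 - 16*15)=-12, (16*29 - 8*38)=160, (8*12 - 0*29)=96; twice the area = |172| = 172; area = 86; answer 86
Stage 2: R1 = 86; threaded value p + q = 87; r = 2; remainder = value at the root: -1*(2)^4 + 9*(2)^3 + 4*(2)^2 + 3*(2)^1 - 1 = (-16) + (72) + (16) + (6) + (-1) = 77; answer 77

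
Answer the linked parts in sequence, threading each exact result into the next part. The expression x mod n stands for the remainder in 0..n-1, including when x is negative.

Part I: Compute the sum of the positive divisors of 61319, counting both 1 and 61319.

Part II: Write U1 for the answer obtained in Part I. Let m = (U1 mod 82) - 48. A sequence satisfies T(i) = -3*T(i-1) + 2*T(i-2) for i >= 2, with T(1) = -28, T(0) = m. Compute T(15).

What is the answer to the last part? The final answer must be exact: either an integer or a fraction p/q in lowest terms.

-47717300

Part I: 61319 = 17 * 3607; sigma = (1 + 17) * (1 + 3607) = 18 * 3608 = 64944; answer 64944
Part II: U1 = 64944; m = -48; T(2) = -3*(-28) + 2*(-48) = -12; iterating: T(2)=-12, T(3)=-20, T(4)=36, T(5)=-148, T(6)=516, T(7)=-1844, T(8)=6564, T(9)=-23380, T(10)=83268, T(11)=-296564, T(12)=1056228, T(13)=-3761812, T(14)=13397892, T(15)=-47717300; answer -47717300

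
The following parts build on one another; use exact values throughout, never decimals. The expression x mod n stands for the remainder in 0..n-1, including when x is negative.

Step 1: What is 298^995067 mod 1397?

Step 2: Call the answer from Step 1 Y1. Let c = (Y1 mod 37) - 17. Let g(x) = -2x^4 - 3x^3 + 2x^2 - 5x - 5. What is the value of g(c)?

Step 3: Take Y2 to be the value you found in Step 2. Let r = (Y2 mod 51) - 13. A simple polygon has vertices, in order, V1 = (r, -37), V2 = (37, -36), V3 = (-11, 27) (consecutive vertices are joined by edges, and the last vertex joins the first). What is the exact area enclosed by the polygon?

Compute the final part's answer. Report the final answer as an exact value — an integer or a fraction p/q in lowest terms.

Step 1: squarings mod 1397: 298^1=298, 298^2=793, 298^4=199, 298^8=485, 298^16=529, 298^32=441, 298^64=298, 298^128=793, 298^256=199, 298^512=485, 298^1024=529, 298^2048=441, 298^4096=298, 298^8192=793, 298^16384=199, 298^32768=485, 298^65536=529, 298^131072=441, 298^262144=298, 298^524288=793; 298^995067 = 298^1 * 298^2 * 298^8 * 298^16 * 298^32 * 298^64 * 298^128 * 298^512 * 298^1024 * 298^2048 * 298^8192 * 298^65536 * 298^131072 * 298^262144 * 298^524288 = 1024 (mod 1397); answer 1024
Step 2: Y1 = 1024; c = 8; -2*(8)^4 - 3*(8)^3 + 2*(8)^2 - 5*(8)^1 - 5 = (-8192) + (-1536) + (128) + (-40) + (-5) = -9645; answer -9645
Step 3: Y2 = -9645; r = 32; cross terms: (32*-36 - 37*-37)=217, (37*27 - -11*-36)=603, (-11*-37 - 32*27)=-457; twice the area = |363| = 363; area = 363/2; answer 363/2

363/2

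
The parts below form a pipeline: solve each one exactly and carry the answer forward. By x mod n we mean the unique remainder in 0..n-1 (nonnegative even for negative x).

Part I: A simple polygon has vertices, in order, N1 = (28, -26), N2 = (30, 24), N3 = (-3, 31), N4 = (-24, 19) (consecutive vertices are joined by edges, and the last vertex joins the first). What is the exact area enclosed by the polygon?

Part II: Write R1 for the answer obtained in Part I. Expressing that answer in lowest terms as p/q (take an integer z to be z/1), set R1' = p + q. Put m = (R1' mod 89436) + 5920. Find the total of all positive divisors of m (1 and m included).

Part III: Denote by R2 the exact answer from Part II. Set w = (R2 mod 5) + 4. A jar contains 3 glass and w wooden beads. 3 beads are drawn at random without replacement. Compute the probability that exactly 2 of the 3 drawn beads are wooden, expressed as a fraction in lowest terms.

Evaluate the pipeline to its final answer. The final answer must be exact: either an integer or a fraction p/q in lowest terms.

15/28

Part I: cross terms: (28*24 - 30*-26)=1452, (30*31 - -3*24)=1002, (-3*19 - -24*31)=687, (-24*-26 - 28*19)=92; twice the area = |3233| = 3233; area = 3233/2; answer 3233/2
Part II: R1 = 3233/2; threaded value p + q = 3235; m = 9155; 9155 = 5 * 1831; sigma = (1 + 5) * (1 + 1831) = 6 * 1832 = 10992; answer 10992
Part III: R2 = 10992; w = 6; total draws C(9,3) = 84; favorable C(6,2)*C(3,1) = 45; P = 15/28; answer 15/28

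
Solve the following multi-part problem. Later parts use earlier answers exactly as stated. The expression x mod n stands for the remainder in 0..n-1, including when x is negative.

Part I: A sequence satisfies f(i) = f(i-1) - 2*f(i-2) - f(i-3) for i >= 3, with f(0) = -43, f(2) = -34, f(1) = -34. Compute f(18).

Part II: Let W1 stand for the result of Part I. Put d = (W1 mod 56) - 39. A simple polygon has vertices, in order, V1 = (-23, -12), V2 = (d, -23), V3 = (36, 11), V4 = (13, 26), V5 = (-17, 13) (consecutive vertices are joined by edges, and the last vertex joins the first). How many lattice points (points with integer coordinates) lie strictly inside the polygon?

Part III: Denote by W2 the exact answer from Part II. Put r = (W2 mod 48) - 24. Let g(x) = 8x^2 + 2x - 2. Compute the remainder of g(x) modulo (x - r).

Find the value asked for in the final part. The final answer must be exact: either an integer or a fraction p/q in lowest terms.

3826

Part I: f(3) = 1*(-34) - 2*(-34) - 1*(-43) = 77; iterating: f(3)=77, f(4)=179, f(5)=59, f(6)=-376, f(7)=-673, f(8)=20, f(9)=1742, f(10)=2375, f(11)=-1129, f(12)=-7621, f(13)=-7738, f(14)=8633, f(15)=31730, f(16)=22202, f(17)=-49891, f(18)=-126025; answer -126025
Part II: W1 = -126025; d = -8; cross terms: (-23*-23 - -8*-12)=433, (-8*11 - 36*-23)=740, (36*26 - 13*11)=793, (13*13 - -17*26)=611, (-17*-12 - -23*13)=503; twice the area = |3080| = 3080; area = 1540; boundary points = 1 + 2 + 1 + 1 + 1 = 6; strictly interior points = area - boundary/2 + 1 = 1538; answer 1538
Part III: W2 = 1538; r = -22; remainder = value at the root: 8*(-22)^2 + 2*(-22)^1 - 2 = (3872) + (-44) + (-2) = 3826; answer 3826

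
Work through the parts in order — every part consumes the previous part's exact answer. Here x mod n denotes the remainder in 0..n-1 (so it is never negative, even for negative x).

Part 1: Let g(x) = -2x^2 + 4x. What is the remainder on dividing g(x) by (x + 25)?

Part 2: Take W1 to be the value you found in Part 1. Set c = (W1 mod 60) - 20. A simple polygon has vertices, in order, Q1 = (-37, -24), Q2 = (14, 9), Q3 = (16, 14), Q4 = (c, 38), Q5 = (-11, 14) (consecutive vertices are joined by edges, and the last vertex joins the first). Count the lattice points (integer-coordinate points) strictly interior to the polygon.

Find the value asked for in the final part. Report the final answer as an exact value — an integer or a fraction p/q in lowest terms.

925

Part 1: remainder = value at the root: -2*(-25)^2 + 4*(-25)^1 = (-1250) + (-100) = -1350; answer -1350
Part 2: W1 = -1350; c = 10; cross terms: (-37*9 - 14*-24)=3, (14*14 - 16*9)=52, (16*38 - 10*14)=468, (10*14 - -11*38)=558, (-11*-24 - -37*14)=782; twice the area = |1863| = 1863; area = 1863/2; boundary points = 3 + 1 + 6 + 3 + 2 = 15; strictly interior points = area - boundary/2 + 1 = 925; answer 925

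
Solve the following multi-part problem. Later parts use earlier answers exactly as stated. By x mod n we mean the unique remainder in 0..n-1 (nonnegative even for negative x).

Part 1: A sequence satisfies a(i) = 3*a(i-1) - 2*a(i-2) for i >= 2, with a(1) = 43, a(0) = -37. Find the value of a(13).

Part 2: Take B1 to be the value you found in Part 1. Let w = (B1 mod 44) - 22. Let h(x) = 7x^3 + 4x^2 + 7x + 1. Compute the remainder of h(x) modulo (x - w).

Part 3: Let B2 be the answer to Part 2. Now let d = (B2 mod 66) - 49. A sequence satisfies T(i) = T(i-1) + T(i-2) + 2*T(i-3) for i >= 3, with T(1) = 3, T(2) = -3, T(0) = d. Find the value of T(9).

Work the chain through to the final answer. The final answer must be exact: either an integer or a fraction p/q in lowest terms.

-1628

Part 1: a(2) = 3*(43) - 2*(-37) = 203; iterating: a(2)=203, a(3)=523, a(4)=1163, a(5)=2443, a(6)=5003, a(7)=10123, a(8)=20363, a(9)=40843, a(10)=81803, a(11)=163723, a(12)=327563, a(13)=655243; answer 655243
Part 2: B1 = 655243; w = 17; remainder = value at the root: 7*(17)^3 + 4*(17)^2 + 7*(17)^1 + 1 = (34391) + (1156) + (119) + (1) = 35667; answer 35667
Part 3: B2 = 35667; d = -22; T(3) = 1*(-3) + 1*(3) + 2*(-22) = -44; iterating: T(3)=-44, T(4)=-41, T(5)=-91, T(6)=-220, T(7)=-393, T(8)=-795, T(9)=-1628; answer -1628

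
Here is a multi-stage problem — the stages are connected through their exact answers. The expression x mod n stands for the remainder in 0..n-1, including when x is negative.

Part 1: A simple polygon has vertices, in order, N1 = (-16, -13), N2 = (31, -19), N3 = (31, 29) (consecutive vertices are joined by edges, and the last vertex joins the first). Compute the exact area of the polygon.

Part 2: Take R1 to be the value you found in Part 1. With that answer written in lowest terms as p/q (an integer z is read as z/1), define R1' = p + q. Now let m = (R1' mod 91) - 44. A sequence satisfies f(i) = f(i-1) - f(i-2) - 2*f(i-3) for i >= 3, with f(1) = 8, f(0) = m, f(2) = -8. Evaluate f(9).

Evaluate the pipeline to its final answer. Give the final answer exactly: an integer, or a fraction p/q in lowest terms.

Part 1: cross terms: (-16*-19 - 31*-13)=707, (31*29 - 31*-19)=1488, (31*-13 - -16*29)=61; twice the area = |2256| = 2256; area = 1128; answer 1128
Part 2: R1 = 1128; threaded value p + q = 1129; m = -7; f(3) = 1*(-8) - 1*(8) - 2*(-7) = -2; iterating: f(3)=-2, f(4)=-10, f(5)=8, f(6)=22, f(7)=34, f(8)=-4, f(9)=-82; answer -82

-82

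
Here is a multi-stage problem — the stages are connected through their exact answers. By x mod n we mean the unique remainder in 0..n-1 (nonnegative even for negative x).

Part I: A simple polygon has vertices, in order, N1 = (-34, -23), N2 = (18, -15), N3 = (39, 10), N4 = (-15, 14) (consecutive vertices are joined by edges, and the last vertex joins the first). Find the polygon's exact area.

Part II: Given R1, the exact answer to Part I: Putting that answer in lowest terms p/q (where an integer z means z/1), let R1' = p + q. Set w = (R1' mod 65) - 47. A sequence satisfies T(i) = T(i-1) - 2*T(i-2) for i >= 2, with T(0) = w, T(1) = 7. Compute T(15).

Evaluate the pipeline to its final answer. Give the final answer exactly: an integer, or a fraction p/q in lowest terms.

Part I: cross terms: (-34*-15 - 18*-23)=924, (18*10 - 39*-15)=765, (39*14 - -15*10)=696, (-15*-23 - -34*14)=821; twice the area = |3206| = 3206; area = 1603; answer 1603
Part II: R1 = 1603; threaded value p + q = 1604; w = -3; T(2) = 1*(7) - 2*(-3) = 13; iterating: T(2)=13, T(3)=-1, T(4)=-27, T(5)=-25, T(6)=29, T(7)=79, T(8)=21, T(9)=-137, T(10)=-179, T(11)=95, T(12)=453, T(13)=263, T(14)=-643, T(15)=-1169; answer -1169

-1169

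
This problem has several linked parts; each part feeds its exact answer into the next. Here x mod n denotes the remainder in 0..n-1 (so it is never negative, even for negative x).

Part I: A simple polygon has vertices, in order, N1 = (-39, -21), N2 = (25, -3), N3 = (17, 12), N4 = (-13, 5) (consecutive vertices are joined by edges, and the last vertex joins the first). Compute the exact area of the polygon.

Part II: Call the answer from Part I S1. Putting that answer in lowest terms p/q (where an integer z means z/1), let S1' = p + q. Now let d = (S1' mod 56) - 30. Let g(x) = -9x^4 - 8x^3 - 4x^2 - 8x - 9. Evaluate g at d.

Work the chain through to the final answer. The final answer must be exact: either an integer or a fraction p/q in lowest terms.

-899289

Part I: cross terms: (-39*-3 - 25*-21)=642, (25*12 - 17*-3)=351, (17*5 - -13*12)=241, (-13*-21 - -39*5)=468; twice the area = |1702| = 1702; area = 851; answer 851
Part II: S1 = 851; threaded value p + q = 852; d = -18; -9*(-18)^4 - 8*(-18)^3 - 4*(-18)^2 - 8*(-18)^1 - 9 = (-944784) + (46656) + (-1296) + (144) + (-9) = -899289; answer -899289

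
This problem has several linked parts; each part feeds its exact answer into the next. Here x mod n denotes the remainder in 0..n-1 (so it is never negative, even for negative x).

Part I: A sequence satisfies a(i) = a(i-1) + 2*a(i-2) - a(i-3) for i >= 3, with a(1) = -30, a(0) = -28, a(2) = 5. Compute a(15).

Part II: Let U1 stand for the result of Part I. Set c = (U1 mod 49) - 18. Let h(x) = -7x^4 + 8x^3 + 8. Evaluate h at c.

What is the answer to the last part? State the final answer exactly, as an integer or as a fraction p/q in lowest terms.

Part I: a(3) = 1*(5) + 2*(-30) - 1*(-28) = -27; iterating: a(3)=-27, a(4)=13, a(5)=-46, a(6)=7, a(7)=-98, a(8)=-38, a(9)=-241, a(10)=-219, a(11)=-663, a(12)=-860, a(13)=-1967, a(14)=-3024, a(15)=-6098; answer -6098
Part II: U1 = -6098; c = 9; -7*(9)^4 + 8*(9)^3 + 8 = (-45927) + (5832) + (8) = -40087; answer -40087

-40087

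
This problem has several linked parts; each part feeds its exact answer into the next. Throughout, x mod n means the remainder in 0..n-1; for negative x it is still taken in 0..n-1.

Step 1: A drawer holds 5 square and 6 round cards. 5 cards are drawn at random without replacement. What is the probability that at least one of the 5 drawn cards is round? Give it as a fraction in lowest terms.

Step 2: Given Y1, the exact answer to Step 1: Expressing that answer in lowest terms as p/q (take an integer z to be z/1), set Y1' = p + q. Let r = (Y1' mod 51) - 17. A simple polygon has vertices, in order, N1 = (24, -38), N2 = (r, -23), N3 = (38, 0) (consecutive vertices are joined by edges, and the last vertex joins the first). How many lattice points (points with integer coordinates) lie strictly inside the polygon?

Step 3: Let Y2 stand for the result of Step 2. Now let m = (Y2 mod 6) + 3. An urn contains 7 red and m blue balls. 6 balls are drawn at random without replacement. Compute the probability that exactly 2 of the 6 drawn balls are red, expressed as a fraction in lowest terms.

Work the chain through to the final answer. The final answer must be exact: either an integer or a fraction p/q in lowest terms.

1/22

Step 1: total draws C(11,5) = 462; complement C(5,5) = 1; favorable 462 - 1 = 461; P = 461/462; answer 461/462
Step 2: Y1 = 461/462; threaded value p + q = 923; r = -12; cross terms: (24*-23 - -12*-38)=-1008, (-12*0 - 38*-23)=874, (38*-38 - 24*0)=-1444; twice the area = |-1578| = 1578; area = 789; boundary points = 3 + 1 + 2 = 6; strictly interior points = area - boundary/2 + 1 = 787; answer 787
Step 3: Y2 = 787; m = 4; total draws C(11,6) = 462; favorable C(7,2)*C(4,4) = 21; P = 1/22; answer 1/22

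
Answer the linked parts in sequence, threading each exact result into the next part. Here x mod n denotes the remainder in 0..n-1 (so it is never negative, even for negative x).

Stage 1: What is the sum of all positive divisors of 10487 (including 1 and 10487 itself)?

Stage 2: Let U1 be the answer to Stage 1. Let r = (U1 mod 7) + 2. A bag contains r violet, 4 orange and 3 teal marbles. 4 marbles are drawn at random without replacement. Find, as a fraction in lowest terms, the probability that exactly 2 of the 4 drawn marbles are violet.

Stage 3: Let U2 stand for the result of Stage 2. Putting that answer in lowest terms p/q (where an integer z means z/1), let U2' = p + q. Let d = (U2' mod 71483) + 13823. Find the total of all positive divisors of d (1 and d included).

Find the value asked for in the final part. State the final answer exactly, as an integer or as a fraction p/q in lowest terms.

Stage 1: 10487 is prime, so its only divisors are 1 and 10487; sigma = 1 + 10487 = 10488; answer 10488
Stage 2: U1 = 10488; r = 4; total draws C(11,4) = 330; favorable C(4,2)*C(7,2) = 126; P = 21/55; answer 21/55
Stage 3: U2 = 21/55; threaded value p + q = 76; d = 13899; 13899 = 3 * 41 * 113; sigma = (1 + 3) * (1 + 41) * (1 + 113) = 4 * 42 * 114 = 19152; answer 19152

19152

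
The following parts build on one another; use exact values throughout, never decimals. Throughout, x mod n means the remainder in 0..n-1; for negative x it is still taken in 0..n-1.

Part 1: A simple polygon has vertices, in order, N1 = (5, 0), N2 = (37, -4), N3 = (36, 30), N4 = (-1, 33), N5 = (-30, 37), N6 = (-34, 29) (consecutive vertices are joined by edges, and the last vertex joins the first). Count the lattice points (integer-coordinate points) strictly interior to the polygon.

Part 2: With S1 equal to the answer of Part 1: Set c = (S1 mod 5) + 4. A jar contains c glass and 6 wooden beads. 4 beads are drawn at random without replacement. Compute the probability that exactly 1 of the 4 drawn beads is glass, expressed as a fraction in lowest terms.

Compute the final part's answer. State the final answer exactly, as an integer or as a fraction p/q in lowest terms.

Part 1: cross terms: (5*-4 - 37*0)=-20, (37*30 - 36*-4)=1254, (36*33 - -1*30)=1218, (-1*37 - -30*33)=953, (-30*29 - -34*37)=388, (-34*0 - 5*29)=-145; twice the area = |3648| = 3648; area = 1824; boundary points = 4 + 1 + 1 + 1 + 4 + 1 = 12; strictly interior points = area - boundary/2 + 1 = 1819; answer 1819
Part 2: S1 = 1819; c = 8; total draws C(14,4) = 1001; favorable C(8,1)*C(6,3) = 160; P = 160/1001; answer 160/1001

160/1001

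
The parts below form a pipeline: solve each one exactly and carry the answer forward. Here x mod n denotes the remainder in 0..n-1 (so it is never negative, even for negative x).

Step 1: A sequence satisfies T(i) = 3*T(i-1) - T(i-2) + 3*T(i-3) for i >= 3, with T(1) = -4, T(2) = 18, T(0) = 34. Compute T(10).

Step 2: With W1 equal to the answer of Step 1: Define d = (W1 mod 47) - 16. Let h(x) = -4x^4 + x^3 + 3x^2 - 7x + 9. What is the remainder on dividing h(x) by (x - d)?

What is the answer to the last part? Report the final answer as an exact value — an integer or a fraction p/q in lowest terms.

-4893

Step 1: T(3) = 3*(18) - 1*(-4) + 3*(34) = 160; iterating: T(3)=160, T(4)=450, T(5)=1244, T(6)=3762, T(7)=11392, T(8)=34146, T(9)=102332, T(10)=307026; answer 307026
Step 2: W1 = 307026; d = 6; remainder = value at the root: -4*(6)^4 + 1*(6)^3 + 3*(6)^2 - 7*(6)^1 + 9 = (-5184) + (216) + (108) + (-42) + (9) = -4893; answer -4893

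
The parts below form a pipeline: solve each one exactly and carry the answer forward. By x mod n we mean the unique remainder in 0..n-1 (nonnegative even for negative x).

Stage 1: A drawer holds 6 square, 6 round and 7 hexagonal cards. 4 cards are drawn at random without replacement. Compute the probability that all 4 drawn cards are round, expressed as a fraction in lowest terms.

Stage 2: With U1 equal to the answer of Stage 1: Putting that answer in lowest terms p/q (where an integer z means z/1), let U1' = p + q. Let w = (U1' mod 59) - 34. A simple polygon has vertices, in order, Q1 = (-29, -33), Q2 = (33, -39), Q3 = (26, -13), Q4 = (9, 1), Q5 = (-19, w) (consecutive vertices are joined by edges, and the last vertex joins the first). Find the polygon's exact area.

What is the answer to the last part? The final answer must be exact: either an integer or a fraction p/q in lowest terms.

Stage 1: total draws C(19,4) = 3876; favorable C(6,4) = 15; P = 5/1292; answer 5/1292
Stage 2: U1 = 5/1292; threaded value p + q = 1297; w = 24; cross terms: (-29*-39 - 33*-33)=2220, (33*-13 - 26*-39)=585, (26*1 - 9*-13)=143, (9*24 - -19*1)=235, (-19*-33 - -29*24)=1323; twice the area = |4506| = 4506; area = 2253; answer 2253

2253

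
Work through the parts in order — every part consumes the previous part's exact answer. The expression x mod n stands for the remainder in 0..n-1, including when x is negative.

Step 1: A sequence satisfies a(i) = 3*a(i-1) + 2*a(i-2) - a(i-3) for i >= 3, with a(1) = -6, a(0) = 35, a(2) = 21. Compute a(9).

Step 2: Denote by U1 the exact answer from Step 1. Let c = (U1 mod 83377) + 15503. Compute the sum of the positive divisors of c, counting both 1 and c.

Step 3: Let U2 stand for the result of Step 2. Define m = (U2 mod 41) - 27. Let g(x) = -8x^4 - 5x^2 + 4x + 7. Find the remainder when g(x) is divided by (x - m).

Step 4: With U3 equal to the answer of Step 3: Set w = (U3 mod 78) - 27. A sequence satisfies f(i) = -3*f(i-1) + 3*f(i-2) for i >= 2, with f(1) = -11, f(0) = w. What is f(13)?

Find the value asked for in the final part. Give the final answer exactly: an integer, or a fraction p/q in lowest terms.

Step 1: a(3) = 3*(21) + 2*(-6) - 1*(35) = 16; iterating: a(3)=16, a(4)=96, a(5)=299, a(6)=1073, a(7)=3721, a(8)=13010, a(9)=45399; answer 45399
Step 2: U1 = 45399; c = 60902; 60902 = 2 * 37 * 823; sigma = (1 + 2) * (1 + 37) * (1 + 823) = 3 * 38 * 824 = 93936; answer 93936
Step 3: U2 = 93936; m = -22; remainder = value at the root: -8*(-22)^4 - 5*(-22)^2 + 4*(-22)^1 + 7 = (-1874048) + (-2420) + (-88) + (7) = -1876549; answer -1876549
Step 4: U3 = -1876549; w = 26; f(2) = -3*(-11) + 3*(26) = 111; iterating: f(2)=111, f(3)=-366, f(4)=1431, f(5)=-5391, f(6)=20466, f(7)=-77571, f(8)=294111, f(9)=-1115046, f(10)=4227471, f(11)=-16027551, f(12)=60765066, f(13)=-230377851; answer -230377851

-230377851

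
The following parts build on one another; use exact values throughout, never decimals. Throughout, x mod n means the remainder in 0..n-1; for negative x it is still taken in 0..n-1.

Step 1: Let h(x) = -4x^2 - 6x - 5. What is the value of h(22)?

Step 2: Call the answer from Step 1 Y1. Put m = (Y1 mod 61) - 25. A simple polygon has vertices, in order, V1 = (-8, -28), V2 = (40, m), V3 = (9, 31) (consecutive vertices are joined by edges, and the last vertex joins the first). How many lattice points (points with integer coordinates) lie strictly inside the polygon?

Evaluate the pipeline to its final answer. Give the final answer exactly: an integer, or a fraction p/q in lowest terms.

1380

Step 1: -4*(22)^2 - 6*(22)^1 - 5 = (-1936) + (-132) + (-5) = -2073; answer -2073
Step 2: Y1 = -2073; m = -24; cross terms: (-8*-24 - 40*-28)=1312, (40*31 - 9*-24)=1456, (9*-28 - -8*31)=-4; twice the area = |2764| = 2764; area = 1382; boundary points = 4 + 1 + 1 = 6; strictly interior points = area - boundary/2 + 1 = 1380; answer 1380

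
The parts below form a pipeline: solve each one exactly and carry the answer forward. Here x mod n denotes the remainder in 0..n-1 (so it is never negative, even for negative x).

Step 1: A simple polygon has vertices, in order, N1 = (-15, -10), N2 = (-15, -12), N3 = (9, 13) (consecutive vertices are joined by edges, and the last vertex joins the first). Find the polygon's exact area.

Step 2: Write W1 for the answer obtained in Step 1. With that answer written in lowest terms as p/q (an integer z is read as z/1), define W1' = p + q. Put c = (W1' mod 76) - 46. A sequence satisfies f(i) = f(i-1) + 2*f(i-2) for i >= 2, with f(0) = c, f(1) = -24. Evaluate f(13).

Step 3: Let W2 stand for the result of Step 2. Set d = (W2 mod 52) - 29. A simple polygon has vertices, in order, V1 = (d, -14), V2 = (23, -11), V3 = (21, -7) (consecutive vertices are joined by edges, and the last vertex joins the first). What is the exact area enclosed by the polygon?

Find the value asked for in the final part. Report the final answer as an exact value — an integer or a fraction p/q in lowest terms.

103

Step 1: cross terms: (-15*-12 - -15*-10)=30, (-15*13 - 9*-12)=-87, (9*-10 - -15*13)=105; twice the area = |48| = 48; area = 24; answer 24
Step 2: W1 = 24; threaded value p + q = 25; c = -21; f(2) = 1*(-24) + 2*(-21) = -66; iterating: f(2)=-66, f(3)=-114, f(4)=-246, f(5)=-474, f(6)=-966, f(7)=-1914, f(8)=-3846, f(9)=-7674, f(10)=-15366, f(11)=-30714, f(12)=-61446, f(13)=-122874; answer -122874
Step 3: W2 = -122874; d = -27; cross terms: (-27*-11 - 23*-14)=619, (23*-7 - 21*-11)=70, (21*-14 - -27*-7)=-483; twice the area = |206| = 206; area = 103; answer 103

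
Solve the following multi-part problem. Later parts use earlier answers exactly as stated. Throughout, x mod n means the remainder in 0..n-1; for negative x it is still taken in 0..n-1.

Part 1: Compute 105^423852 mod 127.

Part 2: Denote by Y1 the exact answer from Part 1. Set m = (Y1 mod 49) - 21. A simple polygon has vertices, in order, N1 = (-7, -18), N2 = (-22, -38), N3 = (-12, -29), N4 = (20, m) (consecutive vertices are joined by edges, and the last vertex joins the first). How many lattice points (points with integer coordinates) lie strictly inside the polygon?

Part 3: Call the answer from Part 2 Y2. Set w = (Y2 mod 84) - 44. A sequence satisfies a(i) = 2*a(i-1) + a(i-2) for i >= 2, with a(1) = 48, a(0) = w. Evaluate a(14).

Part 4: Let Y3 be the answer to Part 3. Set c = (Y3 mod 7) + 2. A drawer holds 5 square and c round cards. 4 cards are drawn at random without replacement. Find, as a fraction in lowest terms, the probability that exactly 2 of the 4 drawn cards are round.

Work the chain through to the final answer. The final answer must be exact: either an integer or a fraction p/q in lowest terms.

3/7

Part 1: squarings mod 127: 105^1=105, 105^2=103, 105^4=68, 105^8=52, 105^16=37, 105^32=99, 105^64=22, 105^128=103, 105^256=68, 105^512=52, 105^1024=37, 105^2048=99, 105^4096=22, 105^8192=103, 105^16384=68, 105^32768=52, 105^65536=37, 105^131072=99, 105^262144=22; 105^423852 = 105^4 * 105^8 * 105^32 * 105^128 * 105^256 * 105^512 * 105^1024 * 105^4096 * 105^8192 * 105^16384 * 105^131072 * 105^262144 = 19 (mod 127); answer 19
Part 2: Y1 = 19; m = -2; cross terms: (-7*-38 - -22*-18)=-130, (-22*-29 - -12*-38)=182, (-12*-2 - 20*-29)=604, (20*-18 - -7*-2)=-374; twice the area = |282| = 282; area = 141; boundary points = 5 + 1 + 1 + 1 = 8; strictly interior points = area - boundary/2 + 1 = 138; answer 138
Part 3: Y2 = 138; w = 10; a(2) = 2*(48) + 1*(10) = 106; iterating: a(2)=106, a(3)=260, a(4)=626, a(5)=1512, a(6)=3650, a(7)=8812, a(8)=21274, a(9)=51360, a(10)=123994, a(11)=299348, a(12)=722690, a(13)=1744728, a(14)=4212146; answer 4212146
Part 4: Y3 = 4212146; c = 3; total draws C(8,4) = 70; favorable C(3,2)*C(5,2) = 30; P = 3/7; answer 3/7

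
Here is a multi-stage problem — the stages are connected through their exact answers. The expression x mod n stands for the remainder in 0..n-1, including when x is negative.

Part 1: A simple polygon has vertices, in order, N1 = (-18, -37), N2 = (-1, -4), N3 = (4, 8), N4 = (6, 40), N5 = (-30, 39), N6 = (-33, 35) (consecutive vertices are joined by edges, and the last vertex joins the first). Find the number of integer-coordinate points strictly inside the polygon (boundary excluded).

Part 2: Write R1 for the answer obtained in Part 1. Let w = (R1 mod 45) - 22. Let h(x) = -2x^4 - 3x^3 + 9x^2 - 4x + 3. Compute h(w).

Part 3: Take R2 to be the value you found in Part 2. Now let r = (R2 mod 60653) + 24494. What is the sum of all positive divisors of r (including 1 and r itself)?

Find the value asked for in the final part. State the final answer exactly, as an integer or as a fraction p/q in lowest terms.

Part 1: cross terms: (-18*-4 - -1*-37)=35, (-1*8 - 4*-4)=8, (4*40 - 6*8)=112, (6*39 - -30*40)=1434, (-30*35 - -33*39)=237, (-33*-37 - -18*35)=1851; twice the area = |3677| = 3677; area = 3677/2; boundary points = 1 + 1 + 2 + 1 + 1 + 3 = 9; strictly interior points = area - boundary/2 + 1 = 1835; answer 1835
Part 2: R1 = 1835; w = 13; -2*(13)^4 - 3*(13)^3 + 9*(13)^2 - 4*(13)^1 + 3 = (-57122) + (-6591) + (1521) + (-52) + (3) = -62241; answer -62241
Part 3: R2 = -62241; r = 83559; 83559 = 3 * 7 * 23 * 173; sigma = (1 + 3) * (1 + 7) * (1 + 23) * (1 + 173) = 4 * 8 * 24 * 174 = 133632; answer 133632

133632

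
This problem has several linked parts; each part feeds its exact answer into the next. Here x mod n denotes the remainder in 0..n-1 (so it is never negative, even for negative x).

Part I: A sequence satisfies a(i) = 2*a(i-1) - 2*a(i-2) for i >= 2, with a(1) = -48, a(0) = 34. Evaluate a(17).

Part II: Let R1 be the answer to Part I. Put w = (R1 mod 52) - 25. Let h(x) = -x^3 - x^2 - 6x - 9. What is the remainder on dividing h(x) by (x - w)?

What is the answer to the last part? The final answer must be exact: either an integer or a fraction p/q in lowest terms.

-1527

Part I: a(2) = 2*(-48) - 2*(34) = -164; iterating: a(2)=-164, a(3)=-232, a(4)=-136, a(5)=192, a(6)=656, a(7)=928, a(8)=544, a(9)=-768, a(10)=-2624, a(11)=-3712, a(12)=-2176, a(13)=3072, a(14)=10496, a(15)=14848, a(16)=8704, a(17)=-12288; answer -12288
Part II: R1 = -12288; w = 11; remainder = value at the root: -1*(11)^3 - 1*(11)^2 - 6*(11)^1 - 9 = (-1331) + (-121) + (-66) + (-9) = -1527; answer -1527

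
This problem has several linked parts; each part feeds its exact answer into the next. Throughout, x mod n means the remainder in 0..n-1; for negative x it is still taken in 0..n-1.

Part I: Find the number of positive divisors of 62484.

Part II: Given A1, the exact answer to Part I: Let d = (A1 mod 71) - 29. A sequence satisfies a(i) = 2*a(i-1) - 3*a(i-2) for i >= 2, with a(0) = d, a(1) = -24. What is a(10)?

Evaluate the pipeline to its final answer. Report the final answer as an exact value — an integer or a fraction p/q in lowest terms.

1623

Part I: 62484 = 2^2 * 3 * 41 * 127; number of divisors = (2+1) * (1+1) * (1+1) * (1+1) = 24; answer 24
Part II: A1 = 24; d = -5; a(2) = 2*(-24) - 3*(-5) = -33; iterating: a(2)=-33, a(3)=6, a(4)=111, a(5)=204, a(6)=75, a(7)=-462, a(8)=-1149, a(9)=-912, a(10)=1623; answer 1623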